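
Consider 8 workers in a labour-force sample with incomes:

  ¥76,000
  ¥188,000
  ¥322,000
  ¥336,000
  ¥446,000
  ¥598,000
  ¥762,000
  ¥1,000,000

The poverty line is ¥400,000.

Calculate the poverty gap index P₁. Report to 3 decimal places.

Poor units: ¥76,000, ¥188,000, ¥322,000, ¥336,000 (q = 4 of N = 8).
Relative gaps: (400000−76000)/400000 = 0.8100; (400000−188000)/400000 = 0.5300; (400000−322000)/400000 = 0.1950; (400000−336000)/400000 = 0.1600.
Σ = 1.695000. Dividing by the full population N = 8 gives P₁ = 0.212.

0.212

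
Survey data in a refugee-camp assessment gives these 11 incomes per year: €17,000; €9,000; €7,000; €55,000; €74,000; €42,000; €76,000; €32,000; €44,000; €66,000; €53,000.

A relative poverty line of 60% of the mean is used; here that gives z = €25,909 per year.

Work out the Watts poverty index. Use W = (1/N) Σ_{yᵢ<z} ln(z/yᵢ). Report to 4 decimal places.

Below the line: €7,000, €9,000, €17,000 (q = 3 of N = 11).
Log shortfalls: ln(25909/7000) = 1.3087; ln(25909/9000) = 1.0574; ln(25909/17000) = 0.4214.
W = 2.787423 / 11 = 0.2534.

0.2534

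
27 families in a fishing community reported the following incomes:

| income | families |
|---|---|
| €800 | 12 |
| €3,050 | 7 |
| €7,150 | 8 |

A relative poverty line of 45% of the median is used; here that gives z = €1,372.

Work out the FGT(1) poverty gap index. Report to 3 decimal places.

0.185

Incomes under z: 12×€800 (q = 12 of N = 27).
Shortfall ratios: (1372−800)/1372 = 0.4169 (×12).
Sum of shortfalls = 5.002915; P₁ averages over all N: 5.002915 / 27 = 0.185.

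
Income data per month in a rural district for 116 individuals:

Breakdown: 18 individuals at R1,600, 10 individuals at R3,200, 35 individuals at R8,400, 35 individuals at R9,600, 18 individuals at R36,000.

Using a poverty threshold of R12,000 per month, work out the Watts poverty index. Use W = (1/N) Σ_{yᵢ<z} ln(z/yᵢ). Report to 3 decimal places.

0.602

Poor units: 18×R1,600, 10×R3,200, 35×R8,400, 35×R9,600 (q = 98 of N = 116).
ln(z/y) terms: ln(12000/1600) = 2.0149 (×18); ln(12000/3200) = 1.3218 (×10); ln(12000/8400) = 0.3567 (×35); ln(12000/9600) = 0.2231 (×35).
W = 69.779460 / 116 = 0.602.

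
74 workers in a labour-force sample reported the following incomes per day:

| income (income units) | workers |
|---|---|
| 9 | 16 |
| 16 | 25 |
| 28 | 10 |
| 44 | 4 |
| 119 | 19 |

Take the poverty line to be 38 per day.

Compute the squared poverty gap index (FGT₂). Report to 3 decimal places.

0.249

Below the line: 16×9, 25×16, 10×28 (q = 51 of N = 74).
Gap ratios (z−y)/z: (38−9)/38 = 0.7632 (×16); (38−16)/38 = 0.5789 (×25); (38−28)/38 = 0.2632 (×10).
Squared: 0.5824 (×16); 0.3352 (×25); 0.0693 (×10).
Sum = 18.390582; P₂ = 18.390582 / 74 = 0.249.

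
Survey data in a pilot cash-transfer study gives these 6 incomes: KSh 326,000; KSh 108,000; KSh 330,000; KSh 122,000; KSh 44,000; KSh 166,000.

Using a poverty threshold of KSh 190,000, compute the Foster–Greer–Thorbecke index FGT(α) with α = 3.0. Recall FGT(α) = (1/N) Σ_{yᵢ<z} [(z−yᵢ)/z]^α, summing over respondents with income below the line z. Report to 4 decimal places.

Below z: KSh 44,000, KSh 108,000, KSh 122,000, KSh 166,000 (q = 4 of N = 6).
Normalized shortfalls: (190000−44000)/190000 = 0.7684; (190000−108000)/190000 = 0.4316; (190000−122000)/190000 = 0.3579; (190000−166000)/190000 = 0.1263.
Raised to α = 3.0: 0.45373; 0.08039; 0.04584; 0.00202.
Sum = 0.581974; FGT(3.0) = 0.581974 / 6 = 0.0970.

0.0970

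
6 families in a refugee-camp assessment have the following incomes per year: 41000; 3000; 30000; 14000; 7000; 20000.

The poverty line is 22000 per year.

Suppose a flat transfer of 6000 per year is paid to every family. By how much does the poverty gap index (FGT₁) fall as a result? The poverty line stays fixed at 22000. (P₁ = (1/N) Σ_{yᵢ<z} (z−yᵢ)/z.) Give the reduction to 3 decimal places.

0.152

Before: below the line — 3000, 7000, 14000, 20000; poverty gap index (FGT₁) = 0.33333.
After the 6000 transfer: below the line — 9000, 13000, 20000; poverty gap index (FGT₁) = 0.18182.
Reduction = 0.33333 − 0.18182 = 0.152.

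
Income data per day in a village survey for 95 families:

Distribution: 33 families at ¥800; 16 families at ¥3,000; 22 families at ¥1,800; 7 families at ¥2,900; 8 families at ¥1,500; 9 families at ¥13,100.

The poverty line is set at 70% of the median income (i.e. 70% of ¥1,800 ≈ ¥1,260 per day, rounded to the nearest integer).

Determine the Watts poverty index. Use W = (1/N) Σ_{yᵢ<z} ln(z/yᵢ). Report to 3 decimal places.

0.158

Below the line: 33×¥800 (q = 33 of N = 95).
Log shortfalls: ln(1260/800) = 0.4543 (×33).
W = 14.990424 / 95 = 0.158.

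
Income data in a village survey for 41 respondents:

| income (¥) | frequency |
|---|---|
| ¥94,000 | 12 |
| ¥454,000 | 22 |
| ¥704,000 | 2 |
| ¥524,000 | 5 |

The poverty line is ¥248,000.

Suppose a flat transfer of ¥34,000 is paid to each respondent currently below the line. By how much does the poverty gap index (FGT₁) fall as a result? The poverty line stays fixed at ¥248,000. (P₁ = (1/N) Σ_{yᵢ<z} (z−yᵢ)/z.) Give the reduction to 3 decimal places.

0.040

Before: below the line — 12×¥94,000; poverty gap index (FGT₁) = 0.18175.
After the ¥34,000 transfer: below the line — 12×¥128,000; poverty gap index (FGT₁) = 0.14162.
Reduction = 0.18175 − 0.14162 = 0.040.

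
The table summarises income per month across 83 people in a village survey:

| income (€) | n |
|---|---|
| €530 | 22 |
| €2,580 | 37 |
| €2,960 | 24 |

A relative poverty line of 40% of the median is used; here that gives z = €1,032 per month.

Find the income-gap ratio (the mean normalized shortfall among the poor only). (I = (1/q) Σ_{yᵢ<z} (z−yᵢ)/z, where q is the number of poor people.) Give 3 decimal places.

Poor units: 22×€530 (q = 22 of N = 83).
Shortfall ratios (z−y)/z: 0.4864 (×22); sum = 10.701550.
I averages over the q = 22 poor units only: 10.701550 / 22 = 0.486.

0.486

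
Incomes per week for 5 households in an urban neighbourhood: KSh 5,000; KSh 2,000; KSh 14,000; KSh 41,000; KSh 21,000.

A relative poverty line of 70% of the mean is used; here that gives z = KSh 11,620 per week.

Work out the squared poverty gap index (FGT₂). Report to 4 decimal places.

0.2020

Below z: KSh 2,000, KSh 5,000 (q = 2 of N = 5).
Gap ratios (z−y)/z: (11620−2000)/11620 = 0.8279; (11620−5000)/11620 = 0.5697.
Squared: 0.6854; 0.3246.
Sum = 1.009957; P₂ = 1.009957 / 5 = 0.2020.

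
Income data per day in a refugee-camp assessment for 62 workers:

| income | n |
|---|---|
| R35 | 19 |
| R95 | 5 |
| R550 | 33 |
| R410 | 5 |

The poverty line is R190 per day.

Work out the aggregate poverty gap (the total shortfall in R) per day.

R3,420

Below z: 19×R35, 5×R95 (q = 24 of N = 62).
Individual gaps: 19×(190−35) = 2945; 5×(190−95) = 475.
Aggregate gap = R3,420.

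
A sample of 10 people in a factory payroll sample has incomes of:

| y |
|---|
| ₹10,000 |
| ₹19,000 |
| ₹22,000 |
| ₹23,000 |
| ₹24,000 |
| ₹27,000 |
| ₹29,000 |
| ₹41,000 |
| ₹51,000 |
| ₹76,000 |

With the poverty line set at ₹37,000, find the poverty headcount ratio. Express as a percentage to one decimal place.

7 of the 10 people have income below ₹37,000.
H = 7/10 = 70.0%.

70.0%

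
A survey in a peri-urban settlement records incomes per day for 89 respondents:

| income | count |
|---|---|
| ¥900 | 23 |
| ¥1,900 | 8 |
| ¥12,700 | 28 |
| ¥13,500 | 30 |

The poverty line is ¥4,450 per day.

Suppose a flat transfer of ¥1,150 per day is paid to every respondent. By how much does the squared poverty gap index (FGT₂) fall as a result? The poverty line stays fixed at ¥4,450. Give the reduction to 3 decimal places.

Before: below the line — 23×¥900, 8×¥1,900; squared poverty gap index (FGT₂) = 0.19398.
After the ¥1,150 transfer: below the line — 23×¥2,050, 8×¥3,050; squared poverty gap index (FGT₂) = 0.08407.
Reduction = 0.19398 − 0.08407 = 0.110.

0.110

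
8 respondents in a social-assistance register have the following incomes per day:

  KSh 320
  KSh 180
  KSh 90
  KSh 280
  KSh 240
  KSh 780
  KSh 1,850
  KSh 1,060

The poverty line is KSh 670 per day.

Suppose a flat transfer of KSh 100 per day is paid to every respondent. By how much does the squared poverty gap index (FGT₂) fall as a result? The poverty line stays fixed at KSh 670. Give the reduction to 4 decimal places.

0.1108

Before: below the line — KSh 90, KSh 180, KSh 240, KSh 280, KSh 320; squared poverty gap index (FGT₂) = 0.288483.
After the KSh 100 transfer: below the line — KSh 190, KSh 280, KSh 340, KSh 380, KSh 420; squared poverty gap index (FGT₂) = 0.177656.
Reduction = 0.288483 − 0.177656 = 0.1108.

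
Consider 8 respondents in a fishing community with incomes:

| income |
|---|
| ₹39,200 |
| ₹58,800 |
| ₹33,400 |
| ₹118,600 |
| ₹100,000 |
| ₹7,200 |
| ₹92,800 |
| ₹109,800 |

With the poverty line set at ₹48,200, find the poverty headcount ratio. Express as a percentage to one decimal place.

37.5%

3 of the 8 respondents have income below ₹48,200.
H = 3/8 = 37.5%.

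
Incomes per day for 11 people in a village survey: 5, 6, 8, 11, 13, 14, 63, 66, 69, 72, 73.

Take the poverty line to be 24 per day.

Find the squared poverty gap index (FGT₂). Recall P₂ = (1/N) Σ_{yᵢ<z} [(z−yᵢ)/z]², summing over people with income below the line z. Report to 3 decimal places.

Incomes under z: 5, 6, 8, 11, 13, 14 (q = 6 of N = 11).
Normalized shortfalls: (24−5)/24 = 0.7917; (24−6)/24 = 0.7500; (24−8)/24 = 0.6667; (24−11)/24 = 0.5417; (24−13)/24 = 0.4583; (24−14)/24 = 0.4167.
Squared: 0.6267; 0.5625; 0.4444; 0.2934; 0.2101; 0.1736.
Sum = 2.310764; P₂ = 2.310764 / 11 = 0.210.

0.210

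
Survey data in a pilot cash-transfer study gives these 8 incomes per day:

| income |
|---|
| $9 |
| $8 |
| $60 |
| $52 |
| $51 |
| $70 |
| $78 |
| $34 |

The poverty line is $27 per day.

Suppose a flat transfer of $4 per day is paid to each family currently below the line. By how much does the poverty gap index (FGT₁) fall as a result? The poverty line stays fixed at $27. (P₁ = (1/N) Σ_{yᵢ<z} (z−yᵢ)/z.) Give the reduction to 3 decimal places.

Before: below the line — $8, $9; poverty gap index (FGT₁) = 0.17130.
After the $4 transfer: below the line — $12, $13; poverty gap index (FGT₁) = 0.13426.
Reduction = 0.17130 − 0.13426 = 0.037.

0.037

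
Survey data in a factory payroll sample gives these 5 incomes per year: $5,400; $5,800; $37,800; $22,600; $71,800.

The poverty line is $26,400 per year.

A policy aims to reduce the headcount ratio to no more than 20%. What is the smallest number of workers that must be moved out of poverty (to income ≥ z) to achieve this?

3 of the 5 workers are poor, so H = 3/5 = 0.600.
A headcount ratio of at most 20% allows at most ⌊0.20 × 5⌋ = 1 poor workers.
So at least 3 − 1 = 2 must be lifted.

2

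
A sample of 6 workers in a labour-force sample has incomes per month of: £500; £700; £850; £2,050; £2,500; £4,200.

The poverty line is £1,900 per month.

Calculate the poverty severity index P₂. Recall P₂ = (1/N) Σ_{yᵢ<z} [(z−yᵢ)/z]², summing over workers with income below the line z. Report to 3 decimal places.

Incomes under z: £500, £700, £850 (q = 3 of N = 6).
Gap ratios (z−y)/z: (1900−500)/1900 = 0.7368; (1900−700)/1900 = 0.6316; (1900−850)/1900 = 0.5526.
Squared: 0.5429; 0.3989; 0.3054.
Sum = 1.247230; P₂ = 1.247230 / 6 = 0.208.

0.208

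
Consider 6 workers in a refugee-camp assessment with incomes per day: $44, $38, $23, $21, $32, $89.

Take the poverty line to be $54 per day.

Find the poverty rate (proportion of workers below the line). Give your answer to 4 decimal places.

0.8333

5 of the 6 workers have income below $54.
H = 5/6 = 0.8333.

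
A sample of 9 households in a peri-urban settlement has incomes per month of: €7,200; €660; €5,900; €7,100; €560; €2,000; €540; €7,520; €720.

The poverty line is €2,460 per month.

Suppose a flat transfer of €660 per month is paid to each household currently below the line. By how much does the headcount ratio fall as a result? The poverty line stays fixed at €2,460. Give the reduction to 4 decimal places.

Before: below the line — €540, €560, €660, €720, €2,000; headcount ratio = 0.555556.
After the €660 transfer: below the line — €1,200, €1,220, €1,320, €1,380; headcount ratio = 0.444444.
Reduction = 0.555556 − 0.444444 = 0.1111.

0.1111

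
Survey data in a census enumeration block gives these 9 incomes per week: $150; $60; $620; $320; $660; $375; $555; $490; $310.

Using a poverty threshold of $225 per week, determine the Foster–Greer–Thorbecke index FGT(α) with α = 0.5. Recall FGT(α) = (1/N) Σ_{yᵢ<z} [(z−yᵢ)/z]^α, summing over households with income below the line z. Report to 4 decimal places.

0.1593

Incomes under z: $60, $150 (q = 2 of N = 9).
Gap ratios (z−y)/z: (225−60)/225 = 0.7333; (225−150)/225 = 0.3333.
Raised to α = 0.5: 0.85635; 0.57735.
Sum = 1.433699; FGT(0.5) = 1.433699 / 9 = 0.1593.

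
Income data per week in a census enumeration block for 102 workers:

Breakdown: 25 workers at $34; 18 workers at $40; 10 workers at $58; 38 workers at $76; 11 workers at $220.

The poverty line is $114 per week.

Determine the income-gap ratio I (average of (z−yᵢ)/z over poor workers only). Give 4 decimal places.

Below z: 25×$34, 18×$40, 10×$58, 38×$76 (q = 91 of N = 102).
Relative gaps: 0.7018 (×25), 0.6491 (×18), 0.4912 (×10), 0.3333 (×38); sum = 46.807018.
The income-gap ratio divides by q (the poor only): 46.807018 / 91 = 0.5144.

0.5144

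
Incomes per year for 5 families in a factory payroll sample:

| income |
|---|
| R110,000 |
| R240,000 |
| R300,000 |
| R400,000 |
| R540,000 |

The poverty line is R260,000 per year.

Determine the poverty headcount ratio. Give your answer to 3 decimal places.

2 of the 5 families have income below R260,000.
H = 2/5 = 0.400.

0.400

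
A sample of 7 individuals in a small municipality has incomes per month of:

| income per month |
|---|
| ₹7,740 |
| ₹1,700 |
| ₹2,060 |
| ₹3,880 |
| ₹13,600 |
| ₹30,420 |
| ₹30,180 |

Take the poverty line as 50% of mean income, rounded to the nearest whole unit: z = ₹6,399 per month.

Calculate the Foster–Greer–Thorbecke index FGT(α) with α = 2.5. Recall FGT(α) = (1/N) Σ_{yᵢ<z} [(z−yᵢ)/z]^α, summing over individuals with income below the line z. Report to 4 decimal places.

Poor units: ₹1,700, ₹2,060, ₹3,880 (q = 3 of N = 7).
Normalized shortfalls: (6399−1700)/6399 = 0.7343; (6399−2060)/6399 = 0.6781; (6399−3880)/6399 = 0.3937.
Raised to α = 2.5: 0.46210; 0.37861; 0.09723.
Sum = 0.937936; FGT(2.5) = 0.937936 / 7 = 0.1340.

0.1340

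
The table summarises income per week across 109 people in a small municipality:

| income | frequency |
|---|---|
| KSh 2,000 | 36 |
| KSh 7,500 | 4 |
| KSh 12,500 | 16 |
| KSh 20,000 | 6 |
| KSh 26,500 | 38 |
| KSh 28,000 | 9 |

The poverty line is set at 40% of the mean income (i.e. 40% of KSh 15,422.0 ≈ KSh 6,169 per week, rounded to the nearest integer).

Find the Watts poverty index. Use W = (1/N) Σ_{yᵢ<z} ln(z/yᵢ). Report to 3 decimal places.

0.372

Below the line: 36×KSh 2,000 (q = 36 of N = 109).
Log gaps: ln(6169/2000) = 1.1264 (×36).
W = 40.550025 / 109 = 0.372.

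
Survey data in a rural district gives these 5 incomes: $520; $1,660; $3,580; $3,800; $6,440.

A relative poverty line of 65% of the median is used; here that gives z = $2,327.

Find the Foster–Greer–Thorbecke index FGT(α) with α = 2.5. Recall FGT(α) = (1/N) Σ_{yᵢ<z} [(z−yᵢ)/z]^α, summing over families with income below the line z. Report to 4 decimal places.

Below the line: $520, $1,660 (q = 2 of N = 5).
Normalized shortfalls: (2327−520)/2327 = 0.7765; (2327−1660)/2327 = 0.2866.
Raised to α = 2.5: 0.53138; 0.04399.
Sum = 0.575366; FGT(2.5) = 0.575366 / 5 = 0.1151.

0.1151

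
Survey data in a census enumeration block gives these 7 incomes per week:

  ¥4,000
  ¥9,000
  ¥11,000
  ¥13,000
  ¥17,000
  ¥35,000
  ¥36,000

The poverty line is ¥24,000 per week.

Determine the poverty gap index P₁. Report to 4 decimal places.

0.3929

Incomes under z: ¥4,000, ¥9,000, ¥11,000, ¥13,000, ¥17,000 (q = 5 of N = 7).
Normalized shortfalls: (24000−4000)/24000 = 0.8333; (24000−9000)/24000 = 0.6250; (24000−11000)/24000 = 0.5417; (24000−13000)/24000 = 0.4583; (24000−17000)/24000 = 0.2917.
Σ = 2.750000. Dividing by the full population N = 7 gives P₁ = 0.3929.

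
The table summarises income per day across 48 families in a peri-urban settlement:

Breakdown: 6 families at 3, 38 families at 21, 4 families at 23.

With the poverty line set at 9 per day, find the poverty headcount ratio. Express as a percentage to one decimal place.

6 of the 48 families have income below 9.
H = 6/48 = 12.5%.

12.5%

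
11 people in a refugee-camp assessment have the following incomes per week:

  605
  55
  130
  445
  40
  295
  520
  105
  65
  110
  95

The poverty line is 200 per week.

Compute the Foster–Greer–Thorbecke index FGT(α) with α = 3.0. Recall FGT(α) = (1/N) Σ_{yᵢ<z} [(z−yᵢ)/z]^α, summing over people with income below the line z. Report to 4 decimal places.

0.1442

Below the line: 40, 55, 65, 95, 105, 110, 130 (q = 7 of N = 11).
Relative gaps: (200−40)/200 = 0.8000; (200−55)/200 = 0.7250; (200−65)/200 = 0.6750; (200−95)/200 = 0.5250; (200−105)/200 = 0.4750; (200−110)/200 = 0.4500; (200−130)/200 = 0.3500.
Raised to α = 3.0: 0.51200; 0.38108; 0.30755; 0.14470; 0.10717; 0.09113; 0.04287.
Sum = 1.586500; FGT(3.0) = 1.586500 / 11 = 0.1442.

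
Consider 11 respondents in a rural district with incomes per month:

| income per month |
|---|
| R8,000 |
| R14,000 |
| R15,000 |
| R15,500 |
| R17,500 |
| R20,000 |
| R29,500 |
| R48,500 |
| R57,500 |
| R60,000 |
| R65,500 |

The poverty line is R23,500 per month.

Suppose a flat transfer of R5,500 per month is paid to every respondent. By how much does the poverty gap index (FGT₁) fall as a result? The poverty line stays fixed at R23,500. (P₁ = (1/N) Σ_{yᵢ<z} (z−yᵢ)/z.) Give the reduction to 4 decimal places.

0.1199

Before: below the line — R8,000, R14,000, R15,000, R15,500, R17,500, R20,000; poverty gap index (FGT₁) = 0.197292.
After the R5,500 transfer: below the line — R13,500, R19,500, R20,500, R21,000, R23,000; poverty gap index (FGT₁) = 0.077369.
Reduction = 0.197292 − 0.077369 = 0.1199.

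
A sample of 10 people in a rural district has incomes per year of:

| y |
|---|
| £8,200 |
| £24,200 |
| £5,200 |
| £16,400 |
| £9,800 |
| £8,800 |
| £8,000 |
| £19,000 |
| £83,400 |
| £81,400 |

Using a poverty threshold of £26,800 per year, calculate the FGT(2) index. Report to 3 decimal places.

Incomes under z: £5,200, £8,000, £8,200, £8,800, £9,800, £16,400, £19,000, £24,200 (q = 8 of N = 10).
Shortfall ratios: (26800−5200)/26800 = 0.8060; (26800−8000)/26800 = 0.7015; (26800−8200)/26800 = 0.6940; (26800−8800)/26800 = 0.6716; (26800−9800)/26800 = 0.6343; (26800−16400)/26800 = 0.3881; (26800−19000)/26800 = 0.2910; (26800−24200)/26800 = 0.0970.
Squared: 0.6496; 0.4921; 0.4817; 0.4511; 0.4024; 0.1506; 0.0847; 0.0094.
Sum = 2.721542; P₂ = 2.721542 / 10 = 0.272.

0.272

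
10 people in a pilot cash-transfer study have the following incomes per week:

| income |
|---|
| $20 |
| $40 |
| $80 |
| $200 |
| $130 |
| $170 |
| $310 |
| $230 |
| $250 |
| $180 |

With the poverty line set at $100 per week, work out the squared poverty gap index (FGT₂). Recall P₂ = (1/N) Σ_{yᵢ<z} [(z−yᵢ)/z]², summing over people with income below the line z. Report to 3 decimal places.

Incomes under z: $20, $40, $80 (q = 3 of N = 10).
Gap ratios (z−y)/z: (100−20)/100 = 0.8000; (100−40)/100 = 0.6000; (100−80)/100 = 0.2000.
Squared: 0.6400; 0.3600; 0.0400.
Sum = 1.040000; P₂ = 1.040000 / 10 = 0.104.

0.104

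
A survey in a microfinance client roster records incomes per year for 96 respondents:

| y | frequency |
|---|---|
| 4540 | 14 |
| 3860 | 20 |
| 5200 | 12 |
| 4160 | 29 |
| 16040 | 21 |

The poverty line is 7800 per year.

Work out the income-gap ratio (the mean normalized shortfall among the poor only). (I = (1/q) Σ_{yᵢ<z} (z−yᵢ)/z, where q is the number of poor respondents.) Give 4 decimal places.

Incomes under z: 20×3860, 29×4160, 14×4540, 12×5200 (q = 75 of N = 96).
Relative gaps: 0.5051 (×20), 0.4667 (×29), 0.4179 (×14), 0.3333 (×12); sum = 33.487179.
The income-gap ratio divides by q (the poor only): 33.487179 / 75 = 0.4465.

0.4465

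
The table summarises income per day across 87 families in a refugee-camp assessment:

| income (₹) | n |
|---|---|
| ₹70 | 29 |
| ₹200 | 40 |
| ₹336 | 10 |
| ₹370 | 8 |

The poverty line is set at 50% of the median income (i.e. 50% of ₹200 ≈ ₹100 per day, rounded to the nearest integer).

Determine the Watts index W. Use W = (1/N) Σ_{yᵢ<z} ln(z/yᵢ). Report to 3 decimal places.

Poor units: 29×₹70 (q = 29 of N = 87).
ln(z/y) terms: ln(100/70) = 0.3567 (×29).
W = 10.343573 / 87 = 0.119.

0.119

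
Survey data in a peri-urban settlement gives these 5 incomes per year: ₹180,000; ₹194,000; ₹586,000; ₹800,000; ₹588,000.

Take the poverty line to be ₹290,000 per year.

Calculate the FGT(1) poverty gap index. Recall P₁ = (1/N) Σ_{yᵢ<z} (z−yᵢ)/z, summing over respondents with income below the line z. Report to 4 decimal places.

0.1421

Below z: ₹180,000, ₹194,000 (q = 2 of N = 5).
Normalized shortfalls: (290000−180000)/290000 = 0.3793; (290000−194000)/290000 = 0.3310.
Σ = 0.710345. Dividing by the full population N = 5 gives P₁ = 0.1421.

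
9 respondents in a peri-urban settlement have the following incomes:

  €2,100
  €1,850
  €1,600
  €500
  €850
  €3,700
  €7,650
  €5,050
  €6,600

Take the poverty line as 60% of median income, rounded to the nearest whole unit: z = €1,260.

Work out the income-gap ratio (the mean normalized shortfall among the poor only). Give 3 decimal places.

Below z: €500, €850 (q = 2 of N = 9).
Shortfall ratios (z−y)/z: 0.6032, 0.3254; sum = 0.928571.
The income-gap ratio divides by q (the poor only): 0.928571 / 2 = 0.464.

0.464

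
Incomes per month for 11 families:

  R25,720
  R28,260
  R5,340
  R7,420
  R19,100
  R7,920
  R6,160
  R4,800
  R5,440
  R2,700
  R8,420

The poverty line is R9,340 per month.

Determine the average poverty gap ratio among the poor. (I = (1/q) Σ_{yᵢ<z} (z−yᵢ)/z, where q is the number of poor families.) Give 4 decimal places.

0.3549

Below z: R2,700, R4,800, R5,340, R5,440, R6,160, R7,420, R7,920, R8,420 (q = 8 of N = 11).
Relative gaps: 0.7109, 0.4861, 0.4283, 0.4176, 0.3405, 0.2056, 0.1520, 0.0985; sum = 2.839400.
The income-gap ratio divides by q (the poor only): 2.839400 / 8 = 0.3549.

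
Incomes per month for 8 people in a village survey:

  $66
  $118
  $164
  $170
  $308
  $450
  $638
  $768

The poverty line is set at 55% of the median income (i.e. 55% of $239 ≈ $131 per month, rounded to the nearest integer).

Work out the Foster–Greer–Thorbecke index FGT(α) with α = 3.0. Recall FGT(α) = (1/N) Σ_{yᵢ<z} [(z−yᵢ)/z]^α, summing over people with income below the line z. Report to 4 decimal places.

Below z: $66, $118 (q = 2 of N = 8).
Relative gaps: (131−66)/131 = 0.4962; (131−118)/131 = 0.0992.
Raised to α = 3.0: 0.12216; 0.00098.
Sum = 0.123136; FGT(3.0) = 0.123136 / 8 = 0.0154.

0.0154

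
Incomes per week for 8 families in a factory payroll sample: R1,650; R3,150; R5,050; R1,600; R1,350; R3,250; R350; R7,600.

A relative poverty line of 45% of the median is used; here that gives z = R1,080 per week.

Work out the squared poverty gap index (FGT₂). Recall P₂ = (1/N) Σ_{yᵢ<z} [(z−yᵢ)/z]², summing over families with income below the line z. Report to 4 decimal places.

0.0571

Poor units: R350 (q = 1 of N = 8).
Relative gaps: (1080−350)/1080 = 0.6759.
Squared: 0.4569.
Sum = 0.456876; P₂ = 0.456876 / 8 = 0.0571.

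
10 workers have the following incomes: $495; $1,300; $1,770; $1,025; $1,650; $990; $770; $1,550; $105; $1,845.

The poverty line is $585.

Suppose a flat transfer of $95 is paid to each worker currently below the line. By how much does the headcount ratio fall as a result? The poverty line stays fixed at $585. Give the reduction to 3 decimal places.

0.100

Before: below the line — $105, $495; headcount ratio = 0.20000.
After the $95 transfer: below the line — $200; headcount ratio = 0.10000.
Reduction = 0.20000 − 0.10000 = 0.100.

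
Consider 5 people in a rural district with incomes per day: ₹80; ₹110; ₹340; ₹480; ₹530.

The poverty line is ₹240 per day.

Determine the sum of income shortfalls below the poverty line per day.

Incomes under z: ₹80, ₹110 (q = 2 of N = 5).
Individual gaps: 240−80 = 160; 240−110 = 130.
Aggregate gap = ₹290.

₹290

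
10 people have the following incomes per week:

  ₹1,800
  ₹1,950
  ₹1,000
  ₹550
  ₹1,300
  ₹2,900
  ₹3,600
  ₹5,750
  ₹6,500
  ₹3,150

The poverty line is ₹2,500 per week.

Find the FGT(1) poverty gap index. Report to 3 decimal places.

Below the line: ₹550, ₹1,000, ₹1,300, ₹1,800, ₹1,950 (q = 5 of N = 10).
Relative gaps: (2500−550)/2500 = 0.7800; (2500−1000)/2500 = 0.6000; (2500−1300)/2500 = 0.4800; (2500−1800)/2500 = 0.2800; (2500−1950)/2500 = 0.2200.
Σ = 2.360000. Dividing by the full population N = 10 gives P₁ = 0.236.

0.236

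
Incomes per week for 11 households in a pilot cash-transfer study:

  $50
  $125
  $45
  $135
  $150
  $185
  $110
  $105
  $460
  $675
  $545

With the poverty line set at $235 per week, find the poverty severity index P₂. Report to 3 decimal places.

Below the line: $45, $50, $105, $110, $125, $135, $150, $185 (q = 8 of N = 11).
Gap ratios (z−y)/z: (235−45)/235 = 0.8085; (235−50)/235 = 0.7872; (235−105)/235 = 0.5532; (235−110)/235 = 0.5319; (235−125)/235 = 0.4681; (235−135)/235 = 0.4255; (235−150)/235 = 0.3617; (235−185)/235 = 0.2128.
Squared: 0.6537; 0.6197; 0.3060; 0.2829; 0.2191; 0.1811; 0.1308; 0.0453.
Sum = 2.438660; P₂ = 2.438660 / 11 = 0.222.

0.222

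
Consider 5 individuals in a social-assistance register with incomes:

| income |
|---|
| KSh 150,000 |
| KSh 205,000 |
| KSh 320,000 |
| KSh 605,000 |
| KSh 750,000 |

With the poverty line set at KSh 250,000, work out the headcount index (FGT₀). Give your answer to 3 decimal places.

0.400

2 of the 5 individuals have income below KSh 250,000.
H = 2/5 = 0.400.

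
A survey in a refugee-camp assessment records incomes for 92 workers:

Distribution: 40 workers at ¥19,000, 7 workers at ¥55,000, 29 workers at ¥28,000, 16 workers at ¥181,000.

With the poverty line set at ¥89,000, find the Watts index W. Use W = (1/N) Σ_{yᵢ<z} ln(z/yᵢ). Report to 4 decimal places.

1.0725

Below the line: 40×¥19,000, 29×¥28,000, 7×¥55,000 (q = 76 of N = 92).
Log gaps: ln(89000/19000) = 1.5442 (×40); ln(89000/28000) = 1.1564 (×29); ln(89000/55000) = 0.4813 (×7).
W = 98.673542 / 92 = 1.0725.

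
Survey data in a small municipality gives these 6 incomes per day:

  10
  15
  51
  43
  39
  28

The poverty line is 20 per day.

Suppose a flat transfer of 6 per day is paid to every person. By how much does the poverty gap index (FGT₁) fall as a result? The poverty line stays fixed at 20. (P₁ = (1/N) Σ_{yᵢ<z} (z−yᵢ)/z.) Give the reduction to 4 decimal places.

Before: below the line — 10, 15; poverty gap index (FGT₁) = 0.125000.
After the 6 transfer: below the line — 16; poverty gap index (FGT₁) = 0.033333.
Reduction = 0.125000 − 0.033333 = 0.0917.

0.0917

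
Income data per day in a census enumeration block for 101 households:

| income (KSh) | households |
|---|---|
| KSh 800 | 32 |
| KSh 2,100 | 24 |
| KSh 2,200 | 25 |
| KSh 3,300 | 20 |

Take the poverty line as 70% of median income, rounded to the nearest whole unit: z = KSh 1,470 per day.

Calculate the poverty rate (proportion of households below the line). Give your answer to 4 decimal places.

32 of the 101 households have income below KSh 1,470.
H = 32/101 = 0.3168.

0.3168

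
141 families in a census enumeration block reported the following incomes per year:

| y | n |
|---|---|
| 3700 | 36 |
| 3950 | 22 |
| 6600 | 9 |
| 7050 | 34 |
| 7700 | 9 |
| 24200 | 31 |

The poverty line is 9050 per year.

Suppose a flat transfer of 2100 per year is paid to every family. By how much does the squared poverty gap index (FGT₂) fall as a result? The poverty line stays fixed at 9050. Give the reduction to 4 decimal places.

Before: below the line — 36×3700, 22×3950, 9×6600, 34×7050, 9×7700; squared poverty gap index (FGT₂) = 0.156652.
After the 2100 transfer: below the line — 36×5800, 22×6050, 9×8700; squared poverty gap index (FGT₂) = 0.050168.
Reduction = 0.156652 − 0.050168 = 0.1065.

0.1065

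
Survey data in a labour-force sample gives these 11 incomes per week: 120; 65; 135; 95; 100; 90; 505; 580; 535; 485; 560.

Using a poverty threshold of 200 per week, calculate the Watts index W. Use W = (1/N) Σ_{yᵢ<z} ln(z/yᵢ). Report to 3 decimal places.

0.388

Below z: 65, 90, 95, 100, 120, 135 (q = 6 of N = 11).
Log shortfalls: ln(200/65) = 1.1239; ln(200/90) = 0.7985; ln(200/95) = 0.7444; ln(200/100) = 0.6931; ln(200/120) = 0.5108; ln(200/135) = 0.3930.
W = 4.263894 / 11 = 0.388.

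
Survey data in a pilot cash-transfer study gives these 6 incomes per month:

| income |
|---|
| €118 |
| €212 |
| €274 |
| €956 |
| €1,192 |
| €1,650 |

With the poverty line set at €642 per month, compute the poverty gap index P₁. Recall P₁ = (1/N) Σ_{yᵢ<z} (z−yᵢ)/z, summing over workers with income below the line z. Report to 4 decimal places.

0.3432

Below z: €118, €212, €274 (q = 3 of N = 6).
Gap ratios (z−y)/z: (642−118)/642 = 0.8162; (642−212)/642 = 0.6698; (642−274)/642 = 0.5732.
Σ = 2.059190. Dividing by the full population N = 6 gives P₁ = 0.3432.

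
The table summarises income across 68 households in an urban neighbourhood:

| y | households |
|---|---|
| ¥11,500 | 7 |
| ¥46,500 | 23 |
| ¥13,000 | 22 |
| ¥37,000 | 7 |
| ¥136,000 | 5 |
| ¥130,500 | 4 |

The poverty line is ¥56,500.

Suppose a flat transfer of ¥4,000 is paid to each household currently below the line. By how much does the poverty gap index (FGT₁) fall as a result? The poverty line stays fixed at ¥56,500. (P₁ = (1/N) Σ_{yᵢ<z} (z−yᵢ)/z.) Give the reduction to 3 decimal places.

Before: below the line — 7×¥11,500, 22×¥13,000, 7×¥37,000, 23×¥46,500; poverty gap index (FGT₁) = 0.42647.
After the ¥4,000 transfer: below the line — 7×¥15,500, 22×¥17,000, 7×¥41,000, 23×¥50,500; poverty gap index (FGT₁) = 0.36504.
Reduction = 0.42647 − 0.36504 = 0.061.

0.061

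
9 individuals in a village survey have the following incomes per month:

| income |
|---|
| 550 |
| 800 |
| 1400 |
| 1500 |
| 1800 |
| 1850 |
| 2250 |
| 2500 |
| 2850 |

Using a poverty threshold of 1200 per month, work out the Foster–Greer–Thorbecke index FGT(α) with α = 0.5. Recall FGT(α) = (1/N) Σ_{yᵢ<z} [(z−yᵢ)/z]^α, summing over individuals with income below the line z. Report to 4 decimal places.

Below z: 550, 800 (q = 2 of N = 9).
Relative gaps: (1200−550)/1200 = 0.5417; (1200−800)/1200 = 0.3333.
Raised to α = 0.5: 0.73598; 0.57735.
Sum = 1.313330; FGT(0.5) = 1.313330 / 9 = 0.1459.

0.1459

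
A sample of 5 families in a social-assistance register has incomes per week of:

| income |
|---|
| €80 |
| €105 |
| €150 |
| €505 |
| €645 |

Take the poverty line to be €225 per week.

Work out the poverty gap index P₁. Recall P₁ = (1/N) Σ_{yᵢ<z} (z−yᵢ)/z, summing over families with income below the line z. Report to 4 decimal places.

0.3022

Below z: €80, €105, €150 (q = 3 of N = 5).
Normalized shortfalls: (225−80)/225 = 0.6444; (225−105)/225 = 0.5333; (225−150)/225 = 0.3333.
Sum of shortfalls = 1.511111; P₁ averages over all N: 1.511111 / 5 = 0.3022.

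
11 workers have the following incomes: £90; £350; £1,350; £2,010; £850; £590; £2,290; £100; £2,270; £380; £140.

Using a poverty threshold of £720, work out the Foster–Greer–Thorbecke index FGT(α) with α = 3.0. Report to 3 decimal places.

0.189

Below z: £90, £100, £140, £350, £380, £590 (q = 6 of N = 11).
Normalized shortfalls: (720−90)/720 = 0.8750; (720−100)/720 = 0.8611; (720−140)/720 = 0.8056; (720−350)/720 = 0.5139; (720−380)/720 = 0.4722; (720−590)/720 = 0.1806.
Raised to α = 3.0: 0.66992; 0.63852; 0.52274; 0.13571; 0.10530; 0.00589.
Sum = 2.078085; FGT(3.0) = 2.078085 / 11 = 0.189.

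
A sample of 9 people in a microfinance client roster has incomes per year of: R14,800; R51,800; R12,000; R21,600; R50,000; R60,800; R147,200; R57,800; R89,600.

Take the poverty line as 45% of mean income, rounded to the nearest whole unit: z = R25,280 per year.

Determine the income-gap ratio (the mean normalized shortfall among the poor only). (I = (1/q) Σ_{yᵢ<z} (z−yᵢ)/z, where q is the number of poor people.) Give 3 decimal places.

Below z: R12,000, R14,800, R21,600 (q = 3 of N = 9).
Relative gaps: 0.5253, 0.4146, 0.1456; sum = 1.085443.
I averages over the q = 3 poor units only: 1.085443 / 3 = 0.362.

0.362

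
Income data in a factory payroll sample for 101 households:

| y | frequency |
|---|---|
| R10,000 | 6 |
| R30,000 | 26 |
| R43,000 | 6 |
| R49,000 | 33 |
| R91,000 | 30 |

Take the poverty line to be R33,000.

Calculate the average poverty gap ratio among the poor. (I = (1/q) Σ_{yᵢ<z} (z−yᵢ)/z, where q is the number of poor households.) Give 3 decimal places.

Below z: 6×R10,000, 26×R30,000 (q = 32 of N = 101).
Relative gaps: 0.6970 (×6), 0.0909 (×26); sum = 6.545455.
The income-gap ratio divides by q (the poor only): 6.545455 / 32 = 0.205.

0.205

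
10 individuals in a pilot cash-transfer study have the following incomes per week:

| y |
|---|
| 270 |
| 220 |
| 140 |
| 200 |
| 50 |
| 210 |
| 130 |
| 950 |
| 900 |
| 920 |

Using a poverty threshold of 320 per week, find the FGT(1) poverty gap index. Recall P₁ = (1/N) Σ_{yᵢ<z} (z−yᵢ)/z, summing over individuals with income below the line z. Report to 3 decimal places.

Incomes under z: 50, 130, 140, 200, 210, 220, 270 (q = 7 of N = 10).
Relative gaps: (320−50)/320 = 0.8438; (320−130)/320 = 0.5938; (320−140)/320 = 0.5625; (320−200)/320 = 0.3750; (320−210)/320 = 0.3438; (320−220)/320 = 0.3125; (320−270)/320 = 0.1562.
Sum of shortfalls = 3.187500; P₁ averages over all N: 3.187500 / 10 = 0.319.

0.319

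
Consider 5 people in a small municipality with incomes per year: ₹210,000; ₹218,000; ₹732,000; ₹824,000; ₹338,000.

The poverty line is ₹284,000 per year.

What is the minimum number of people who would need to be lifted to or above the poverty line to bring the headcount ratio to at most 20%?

1

2 of the 5 people are poor, so H = 2/5 = 0.400.
A headcount ratio of at most 20% allows at most ⌊0.20 × 5⌋ = 1 poor people.
So at least 2 − 1 = 1 must be lifted.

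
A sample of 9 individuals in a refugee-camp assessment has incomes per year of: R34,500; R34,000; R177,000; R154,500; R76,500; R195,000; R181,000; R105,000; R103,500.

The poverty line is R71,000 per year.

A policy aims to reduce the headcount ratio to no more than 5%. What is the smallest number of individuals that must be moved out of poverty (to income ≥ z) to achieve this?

2

Currently q = 2 of N = 9 are below the line (H = 0.222).
A headcount ratio of at most 5% allows at most ⌊0.05 × 9⌋ = 0 poor individuals.
So at least 2 − 0 = 2 must be lifted.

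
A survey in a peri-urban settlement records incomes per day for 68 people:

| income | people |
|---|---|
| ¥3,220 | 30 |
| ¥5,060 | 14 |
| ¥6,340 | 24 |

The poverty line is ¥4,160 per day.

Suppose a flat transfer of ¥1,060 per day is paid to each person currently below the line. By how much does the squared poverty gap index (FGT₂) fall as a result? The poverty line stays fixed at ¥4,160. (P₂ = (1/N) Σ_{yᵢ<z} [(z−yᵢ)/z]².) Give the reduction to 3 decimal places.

0.023

Before: below the line — 30×¥3,220; squared poverty gap index (FGT₂) = 0.02253.
After the ¥1,060 transfer: below the line — none; squared poverty gap index (FGT₂) = 0.00000.
Reduction = 0.02253 − 0.00000 = 0.023.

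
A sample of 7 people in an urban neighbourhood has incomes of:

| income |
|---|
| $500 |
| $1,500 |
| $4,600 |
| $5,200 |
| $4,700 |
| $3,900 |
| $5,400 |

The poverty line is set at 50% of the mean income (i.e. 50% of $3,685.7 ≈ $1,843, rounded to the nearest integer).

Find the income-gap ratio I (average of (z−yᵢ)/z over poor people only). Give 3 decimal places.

Poor units: $500, $1,500 (q = 2 of N = 7).
Relative gaps: 0.7287, 0.1861; sum = 0.914813.
The income-gap ratio divides by q (the poor only): 0.914813 / 2 = 0.457.

0.457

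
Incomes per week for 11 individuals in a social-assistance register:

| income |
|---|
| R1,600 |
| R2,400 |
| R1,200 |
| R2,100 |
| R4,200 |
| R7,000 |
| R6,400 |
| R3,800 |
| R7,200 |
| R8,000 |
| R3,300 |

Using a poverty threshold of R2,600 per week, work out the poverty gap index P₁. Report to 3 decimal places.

0.108

Below the line: R1,200, R1,600, R2,100, R2,400 (q = 4 of N = 11).
Gap ratios (z−y)/z: (2600−1200)/2600 = 0.5385; (2600−1600)/2600 = 0.3846; (2600−2100)/2600 = 0.1923; (2600−2400)/2600 = 0.0769.
Sum of shortfalls = 1.192308; P₁ averages over all N: 1.192308 / 11 = 0.108.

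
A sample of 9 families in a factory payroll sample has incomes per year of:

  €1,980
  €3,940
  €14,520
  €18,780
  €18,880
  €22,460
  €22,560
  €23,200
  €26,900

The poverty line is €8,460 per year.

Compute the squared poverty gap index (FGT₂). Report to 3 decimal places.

Incomes under z: €1,980, €3,940 (q = 2 of N = 9).
Normalized shortfalls: (8460−1980)/8460 = 0.7660; (8460−3940)/8460 = 0.5343.
Squared: 0.5867; 0.2855.
Sum = 0.872145; P₂ = 0.872145 / 9 = 0.097.

0.097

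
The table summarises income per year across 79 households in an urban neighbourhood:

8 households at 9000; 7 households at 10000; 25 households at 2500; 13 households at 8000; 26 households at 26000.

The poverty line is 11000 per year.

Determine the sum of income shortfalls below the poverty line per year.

274500

Poor units: 25×2500, 13×8000, 8×9000, 7×10000 (q = 53 of N = 79).
Individual gaps: 25×(11000−2500) = 212500; 13×(11000−8000) = 39000; 8×(11000−9000) = 16000; 7×(11000−10000) = 7000.
Aggregate gap = 274500.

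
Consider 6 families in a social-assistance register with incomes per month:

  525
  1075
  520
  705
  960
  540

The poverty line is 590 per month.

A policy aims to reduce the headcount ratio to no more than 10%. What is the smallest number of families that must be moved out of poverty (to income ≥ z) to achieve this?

3 of the 6 families are poor, so H = 3/6 = 0.500.
A headcount ratio of at most 10% allows at most ⌊0.10 × 6⌋ = 0 poor families.
So at least 3 − 0 = 3 must be lifted.

3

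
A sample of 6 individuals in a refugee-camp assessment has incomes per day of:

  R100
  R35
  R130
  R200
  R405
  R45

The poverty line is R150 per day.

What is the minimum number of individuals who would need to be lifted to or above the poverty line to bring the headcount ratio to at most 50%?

1

4 of the 6 individuals are poor, so H = 4/6 = 0.667.
A headcount ratio of at most 50% allows at most ⌊0.50 × 6⌋ = 3 poor individuals.
So at least 4 − 3 = 1 must be lifted.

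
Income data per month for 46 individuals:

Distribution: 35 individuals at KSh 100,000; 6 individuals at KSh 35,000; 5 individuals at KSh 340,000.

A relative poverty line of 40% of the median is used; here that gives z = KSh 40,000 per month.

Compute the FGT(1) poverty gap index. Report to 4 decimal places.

0.0163

Below the line: 6×KSh 35,000 (q = 6 of N = 46).
Relative gaps: (40000−35000)/40000 = 0.1250 (×6).
Σ = 0.750000. Dividing by the full population N = 46 gives P₁ = 0.0163.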